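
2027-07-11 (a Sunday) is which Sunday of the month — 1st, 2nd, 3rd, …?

Day 11 falls in week ⌈11/7⌉ of the month.
Days 1–7 hold the 1st Sunday, 8–14 the 2nd, 15–21 the 3rd, 22–28 the 4th, 29–31 the 5th.
11 is in the range for the 2nd.

2nd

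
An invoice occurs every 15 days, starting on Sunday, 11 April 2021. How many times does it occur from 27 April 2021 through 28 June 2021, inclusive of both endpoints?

Occurrences land 15·i days after 11 April 2021 for i = 0, 1, 2, …
27 April 2021 is 16 days after the start; 16 ÷ 15 = 1 remainder 1; since the remainder is 1, round up to i = 2. First occurrence in the window: #3 on 11 May 2021 (2×15 = 30 days in).
28 June 2021 is 78 days after the start; 78 ÷ 15 = 5 remainder 3. Last occurrence in the window: #6 on 25 June 2021.
Occurrences #3 through #6: 4 in total.

4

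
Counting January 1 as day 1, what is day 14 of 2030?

14 into Jan → Jan 14.

Jan 14, 2030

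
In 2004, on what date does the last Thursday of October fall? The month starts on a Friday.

2004-10-28

October 2004 begins on a Friday, so the first Thursday is October 7 (6 days later).
October 2004 has 31 days. Adding weeks: 7, 14, 21, 28 — the last one ≤ 31 is the 28th.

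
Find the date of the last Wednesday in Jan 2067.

Jan 26, 2067

Jan 2067 begins on a Saturday, so the first Wednesday is Jan 5 (4 days later).
Jan 2067 has 31 days. Adding weeks: 5, 12, 19, 26 — the last one ≤ 31 is the 26th.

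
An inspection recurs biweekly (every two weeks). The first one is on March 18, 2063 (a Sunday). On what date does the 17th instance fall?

October 28, 2063

The 17th occurrence is 16 intervals after the first: 16 × 14 = 224 days after March 18, 2063.
March has 31 days — 13 days to the end of March leaves 211.
April has 30 days (181 left).
May has 31 days (150 left).
June has 30 days (120 left).
July has 31 days (89 left).
August has 31 days (58 left).
September has 30 days (28 left).
28 days into October → October 28, 2063.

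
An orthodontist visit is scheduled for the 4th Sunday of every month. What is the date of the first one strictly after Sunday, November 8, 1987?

November 1987 starts on a Sunday; its first Sunday is the 1st, so the 4th Sunday is the 22nd — November 22, 1987.
November 22, 1987 is after November 8, 1987, so that is the next one.

November 22, 1987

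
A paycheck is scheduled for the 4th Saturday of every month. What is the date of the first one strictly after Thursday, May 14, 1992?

May 23, 1992

May 1992 starts on a Friday; its first Saturday is the 2nd, so the 4th Saturday is the 23rd — May 23, 1992.
May 23, 1992 is after May 14, 1992, so that is the next one.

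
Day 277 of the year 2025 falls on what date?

Jan has 31 days (277 − 31 = 246 remain).
Feb has 28 days (246 − 28 = 218 remain).
Mar has 31 days (218 − 31 = 187 remain).
Apr has 30 days (187 − 30 = 157 remain).
May has 31 days (157 − 31 = 126 remain).
Jun has 30 days (126 − 30 = 96 remain).
Jul has 31 days (96 − 31 = 65 remain).
Aug has 31 days (65 − 31 = 34 remain).
Sep has 30 days (34 − 30 = 4 remain).
4 into Oct → Oct 4.

Oct 4, 2025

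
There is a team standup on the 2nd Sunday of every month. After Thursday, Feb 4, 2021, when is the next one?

Feb 2021 starts on a Monday; its first Sunday is the 7th, so the 2nd Sunday is the 14th — Feb 14, 2021.
Feb 14, 2021 is after Feb 4, 2021, so that is the next one.

Feb 14, 2021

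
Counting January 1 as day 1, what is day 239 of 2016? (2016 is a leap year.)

2016-08-26

January has 31 days (239 − 31 = 208 remain).
February has 29 days (208 − 29 = 179 remain).
March has 31 days (179 − 31 = 148 remain).
April has 30 days (148 − 30 = 118 remain).
May has 31 days (118 − 31 = 87 remain).
June has 30 days (87 − 30 = 57 remain).
July has 31 days (57 − 31 = 26 remain).
26 into August → August 26.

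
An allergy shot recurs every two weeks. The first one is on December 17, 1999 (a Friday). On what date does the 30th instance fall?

The 30th occurrence is 29 intervals after the first: 29 × 14 = 406 days after December 17, 1999.
December has 31 days — 14 days to the end of December leaves 392.
January has 31 days (361 left).
February has 29 days (332 left).
March has 31 days (301 left).
April has 30 days (271 left).
May has 31 days (240 left).
June has 30 days (210 left).
July has 31 days (179 left).
August has 31 days (148 left).
September has 30 days (118 left).
October has 31 days (87 left).
November has 30 days (57 left).
December has 31 days (26 left).
26 days into January → January 26, 2001.

January 26, 2001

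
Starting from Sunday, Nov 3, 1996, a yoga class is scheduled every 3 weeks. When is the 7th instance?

The 7th occurrence is 6 intervals after the first: 6 × 21 = 126 days after Nov 3, 1996.
Nov has 30 days — 27 days to the end of Nov leaves 99.
Dec has 31 days (68 left).
Jan has 31 days (37 left).
Feb has 28 days (9 left).
9 days into Mar → Mar 9, 1997.

Mar 9, 1997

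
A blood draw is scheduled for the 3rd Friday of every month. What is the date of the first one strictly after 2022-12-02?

December 2022 starts on a Thursday; its first Friday is the 2nd, so the 3rd Friday is the 16th — 2022-12-16.
2022-12-16 is after 2022-12-02, so that is the next one.

2022-12-16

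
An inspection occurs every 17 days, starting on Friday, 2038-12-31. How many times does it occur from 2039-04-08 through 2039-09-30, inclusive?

Occurrences land 17·i days after 2038-12-31 for i = 0, 1, 2, …
2039-04-08 is 98 days after the start; 98 ÷ 17 = 5 remainder 13; since the remainder is 13, round up to i = 6. First occurrence in the window: #7 on 2039-04-12 (6×17 = 102 days in).
2039-09-30 is 273 days after the start; 273 ÷ 17 = 16 remainder 1. Last occurrence in the window: #17 on 2039-09-29.
Occurrences #7 through #17: 11 in total.

11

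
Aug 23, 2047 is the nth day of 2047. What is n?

235

Days in months before Aug: 31 + 28 + 31 + 30 + 31 + 30 + 31 = 212.
Plus 23 days into Aug → day 235.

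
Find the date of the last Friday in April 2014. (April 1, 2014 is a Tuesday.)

25 April 2014

April 2014 begins on a Tuesday, so the first Friday is April 4 (3 days later).
April 2014 has 30 days. Adding weeks: 4, 11, 18, 25 — the last one ≤ 30 is the 25th.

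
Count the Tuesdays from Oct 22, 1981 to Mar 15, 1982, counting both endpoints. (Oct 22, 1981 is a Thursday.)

20

Oct 22, 1981 is a Thursday; the first Tuesday on or after it is Oct 27, 1981 (5 days later).
From Oct 27, 1981 to Mar 15, 1982: 4 + 30 + 31 + 31 + 28 + 15 = 139 days (rest of Oct, Nov, Dec, Jan, Feb, Mar).
139 ÷ 7 = 19 full weeks with remainder 6, so 19 more Tuesdays after the first → 20.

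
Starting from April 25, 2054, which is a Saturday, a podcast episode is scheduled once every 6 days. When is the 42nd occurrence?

The 42nd occurrence is 41 intervals after the first: 41 × 6 = 246 days after April 25, 2054.
April has 30 days — 5 days to the end of April leaves 241.
May has 31 days (210 left).
June has 30 days (180 left).
July has 31 days (149 left).
August has 31 days (118 left).
September has 30 days (88 left).
October has 31 days (57 left).
November has 30 days (27 left).
27 days into December → December 27, 2054.

December 27, 2054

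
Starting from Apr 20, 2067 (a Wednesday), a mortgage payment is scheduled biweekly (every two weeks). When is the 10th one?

The 10th occurrence is 9 intervals after the first: 9 × 14 = 126 days after Apr 20, 2067.
Apr has 30 days — 10 days to the end of Apr leaves 116.
May has 31 days (85 left).
Jun has 30 days (55 left).
Jul has 31 days (24 left).
24 days into Aug → Aug 24, 2067.

Aug 24, 2067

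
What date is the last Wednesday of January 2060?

January 2060 begins on a Thursday, so the first Wednesday is January 7 (6 days later).
January 2060 has 31 days. Adding weeks: 7, 14, 21, 28 — the last one ≤ 31 is the 28th.

2060-01-28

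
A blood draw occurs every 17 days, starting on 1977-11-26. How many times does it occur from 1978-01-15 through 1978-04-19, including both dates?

6

Occurrences land 17·i days after 1977-11-26 for i = 0, 1, 2, …
1978-01-15 is 50 days after the start; 50 ÷ 17 = 2 remainder 16; since the remainder is 16, round up to i = 3. First occurrence in the window: #4 on 1978-01-16 (3×17 = 51 days in).
1978-04-19 is 144 days after the start; 144 ÷ 17 = 8 remainder 8. Last occurrence in the window: #9 on 1978-04-11.
Occurrences #4 through #9: 6 in total.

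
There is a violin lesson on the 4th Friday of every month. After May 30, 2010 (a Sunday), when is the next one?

June 25, 2010

May 2010 starts on a Saturday; its first Friday is the 7th, so the 4th Friday is the 28th — May 28, 2010.
That is not after May 30, 2010, so look at June 2010.
June 2010 starts on a Tuesday; its first Friday is the 4th, so the 4th Friday is the 25th — June 25, 2010.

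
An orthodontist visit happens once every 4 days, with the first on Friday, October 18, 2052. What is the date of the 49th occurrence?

The 49th occurrence is 48 intervals after the first: 48 × 4 = 192 days after October 18, 2052.
October has 31 days — 13 days to the end of October leaves 179.
November has 30 days (149 left).
December has 31 days (118 left).
January has 31 days (87 left).
February has 28 days (59 left).
March has 31 days (28 left).
28 days into April → April 28, 2053.

April 28, 2053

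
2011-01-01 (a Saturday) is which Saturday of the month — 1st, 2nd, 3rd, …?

Day 1 falls in week ⌈1/7⌉ of the month.
Days 1–7 hold the 1st Saturday, 8–14 the 2nd, 15–21 the 3rd, 22–28 the 4th, 29–31 the 5th.
1 is in the range for the 1st.

1st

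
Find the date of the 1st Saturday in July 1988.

July 1988 begins on a Friday, so the first Saturday is July 2 (1 day later).

2 July 1988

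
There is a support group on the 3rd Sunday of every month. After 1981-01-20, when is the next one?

January 1981 starts on a Thursday; its first Sunday is the 4th, so the 3rd Sunday is the 18th — 1981-01-18.
That is not after 1981-01-20, so look at February 1981.
February 1981 starts on a Sunday; its first Sunday is the 1st, so the 3rd Sunday is the 15th — 1981-02-15.

1981-02-15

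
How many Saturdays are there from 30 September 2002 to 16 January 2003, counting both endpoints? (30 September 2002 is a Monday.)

30 September 2002 is a Monday; the first Saturday on or after it is 5 October 2002 (5 days later).
From 5 October 2002 to 16 January 2003: 26 + 30 + 31 + 16 = 103 days (rest of October, November, December, January).
103 ÷ 7 = 14 full weeks with remainder 5, so 14 more Saturdays after the first → 15.

15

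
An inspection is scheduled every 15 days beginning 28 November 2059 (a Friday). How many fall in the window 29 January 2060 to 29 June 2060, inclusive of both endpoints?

Occurrences land 15·i days after 28 November 2059 for i = 0, 1, 2, …
29 January 2060 is 62 days after the start; 62 ÷ 15 = 4 remainder 2; since the remainder is 2, round up to i = 5. First occurrence in the window: #6 on 11 February 2060 (5×15 = 75 days in).
29 June 2060 is 214 days after the start; 214 ÷ 15 = 14 remainder 4. Last occurrence in the window: #15 on 25 June 2060.
Occurrences #6 through #15: 10 in total.

10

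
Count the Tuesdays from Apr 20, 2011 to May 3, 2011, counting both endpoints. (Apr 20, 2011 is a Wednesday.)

Apr 20, 2011 is a Wednesday; the first Tuesday on or after it is Apr 26, 2011 (6 days later).
From Apr 26, 2011 to May 3, 2011: 4 + 3 = 7 days (rest of Apr, May).
7 ÷ 7 = 1 full weeks with remainder 0, so 1 more Tuesdays after the first → 2.

2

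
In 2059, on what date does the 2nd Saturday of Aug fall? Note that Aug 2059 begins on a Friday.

Aug 2059 begins on a Friday, so the first Saturday is Aug 2 (1 day later).
The 2nd Saturday is 1 weeks later: 2 + 7 = 9.

Aug 9, 2059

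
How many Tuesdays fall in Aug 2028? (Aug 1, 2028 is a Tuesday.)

5

Aug 1, 2028 is a Tuesday; the first Tuesday on or after it is Aug 1, 2028.
From Aug 1, 2028 to Aug 31, 2028 is 31 − 1 = 30 days.
30 ÷ 7 = 4 full weeks with remainder 2, so 4 more Tuesdays after the first → 5.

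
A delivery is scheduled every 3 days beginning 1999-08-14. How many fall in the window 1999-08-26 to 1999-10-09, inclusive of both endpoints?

Occurrences land 3·i days after 1999-08-14 for i = 0, 1, 2, …
1999-08-26 is 12 days after the start; 12 ÷ 3 = 4 remainder 0. First occurrence in the window: #5 on 1999-08-26 (4×3 = 12 days in).
1999-10-09 is 56 days after the start; 56 ÷ 3 = 18 remainder 2. Last occurrence in the window: #19 on 1999-10-07.
Occurrences #5 through #19: 15 in total.

15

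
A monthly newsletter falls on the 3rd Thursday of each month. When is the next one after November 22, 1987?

December 17, 1987

November 1987 starts on a Sunday; its first Thursday is the 5th, so the 3rd Thursday is the 19th — November 19, 1987.
That is not after November 22, 1987, so look at December 1987.
December 1987 starts on a Tuesday; its first Thursday is the 3rd, so the 3rd Thursday is the 17th — December 17, 1987.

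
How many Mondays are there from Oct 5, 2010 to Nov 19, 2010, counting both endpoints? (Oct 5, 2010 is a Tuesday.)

6

Oct 5, 2010 is a Tuesday; the first Monday on or after it is Oct 11, 2010 (6 days later).
From Oct 11, 2010 to Nov 19, 2010: 20 + 19 = 39 days (rest of Oct, Nov).
39 ÷ 7 = 5 full weeks with remainder 4, so 5 more Mondays after the first → 6.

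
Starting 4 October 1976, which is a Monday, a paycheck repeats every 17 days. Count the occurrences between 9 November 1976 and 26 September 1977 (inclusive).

Occurrences land 17·i days after 4 October 1976 for i = 0, 1, 2, …
9 November 1976 is 36 days after the start; 36 ÷ 17 = 2 remainder 2; since the remainder is 2, round up to i = 3. First occurrence in the window: #4 on 24 November 1976 (3×17 = 51 days in).
26 September 1977 is 357 days after the start; 357 ÷ 17 = 21 remainder 0. Last occurrence in the window: #22 on 26 September 1977.
Occurrences #4 through #22: 19 in total.

19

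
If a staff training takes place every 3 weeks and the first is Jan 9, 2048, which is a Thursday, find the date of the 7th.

May 14, 2048

The 7th occurrence is 6 intervals after the first: 6 × 21 = 126 days after Jan 9, 2048.
Jan has 31 days — 22 days to the end of Jan leaves 104.
Feb has 29 days (75 left).
Mar has 31 days (44 left).
Apr has 30 days (14 left).
14 days into May → May 14, 2048.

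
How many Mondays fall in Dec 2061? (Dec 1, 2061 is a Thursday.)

Dec 1, 2061 is a Thursday; the first Monday on or after it is Dec 5, 2061 (4 days later).
From Dec 5, 2061 to Dec 31, 2061 is 31 − 5 = 26 days.
26 ÷ 7 = 3 full weeks with remainder 5, so 3 more Mondays after the first → 4.

4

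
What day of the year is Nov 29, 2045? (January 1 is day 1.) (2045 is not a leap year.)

333

Days in months before Nov: 31 + 28 + 31 + 30 + 31 + 30 + 31 + 31 + 30 + 31 = 304.
Plus 29 days into Nov → day 333.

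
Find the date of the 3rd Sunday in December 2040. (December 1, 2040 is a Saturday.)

December 16, 2040

December 2040 begins on a Saturday, so the first Sunday is December 2 (1 day later).
The 3rd Sunday is 2 weeks later: 2 + 14 = 16.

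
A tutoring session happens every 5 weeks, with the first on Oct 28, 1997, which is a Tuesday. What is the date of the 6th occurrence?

Apr 21, 1998

The 6th occurrence is 5 intervals after the first: 5 × 35 = 175 days after Oct 28, 1997.
Oct has 31 days — 3 days to the end of Oct leaves 172.
Nov has 30 days (142 left).
Dec has 31 days (111 left).
Jan has 31 days (80 left).
Feb has 28 days (52 left).
Mar has 31 days (21 left).
21 days into Apr → Apr 21, 1998.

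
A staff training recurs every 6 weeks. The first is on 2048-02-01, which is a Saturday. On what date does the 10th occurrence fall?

The 10th occurrence is 9 intervals after the first: 9 × 42 = 378 days after 2048-02-01.
February has 29 days — 28 days to the end of February leaves 350.
March has 31 days (319 left).
April has 30 days (289 left).
May has 31 days (258 left).
June has 30 days (228 left).
July has 31 days (197 left).
August has 31 days (166 left).
September has 30 days (136 left).
October has 31 days (105 left).
November has 30 days (75 left).
December has 31 days (44 left).
January has 31 days (13 left).
13 days into February → 2049-02-13.

2049-02-13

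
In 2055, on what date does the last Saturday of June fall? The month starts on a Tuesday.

June 26, 2055

June 2055 begins on a Tuesday, so the first Saturday is June 5 (4 days later).
June 2055 has 30 days. Adding weeks: 5, 12, 19, 26 — the last one ≤ 30 is the 26th.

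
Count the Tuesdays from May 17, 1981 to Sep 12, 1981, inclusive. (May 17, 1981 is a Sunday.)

May 17, 1981 is a Sunday; the first Tuesday on or after it is May 19, 1981 (2 days later).
From May 19, 1981 to Sep 12, 1981: 12 + 30 + 31 + 31 + 12 = 116 days (rest of May, Jun, Jul, Aug, Sep).
116 ÷ 7 = 16 full weeks with remainder 4, so 16 more Tuesdays after the first → 17.

17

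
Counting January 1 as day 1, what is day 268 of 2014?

September 25, 2014

January has 31 days (268 − 31 = 237 remain).
February has 28 days (237 − 28 = 209 remain).
March has 31 days (209 − 31 = 178 remain).
April has 30 days (178 − 30 = 148 remain).
May has 31 days (148 − 31 = 117 remain).
June has 30 days (117 − 30 = 87 remain).
July has 31 days (87 − 31 = 56 remain).
August has 31 days (56 − 31 = 25 remain).
25 into September → September 25.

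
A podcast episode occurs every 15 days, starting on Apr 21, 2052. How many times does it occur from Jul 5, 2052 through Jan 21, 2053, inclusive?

14

Occurrences land 15·i days after Apr 21, 2052 for i = 0, 1, 2, …
Jul 5, 2052 is 75 days after the start; 75 ÷ 15 = 5 remainder 0. First occurrence in the window: #6 on Jul 5, 2052 (5×15 = 75 days in).
Jan 21, 2053 is 275 days after the start; 275 ÷ 15 = 18 remainder 5. Last occurrence in the window: #19 on Jan 16, 2053.
Occurrences #6 through #19: 14 in total.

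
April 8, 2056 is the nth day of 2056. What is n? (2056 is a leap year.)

Days in months before April: 31 + 29 + 31 = 91.
Plus 8 days into April → day 99.

99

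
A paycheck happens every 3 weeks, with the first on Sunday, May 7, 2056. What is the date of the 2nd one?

May 28, 2056

The 2nd occurrence is 1 interval after the first: 1 × 21 = 21 days after May 7, 2056.
21 days later is May 28, 2056.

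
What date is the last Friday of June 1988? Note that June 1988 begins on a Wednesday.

1988-06-24

June 1988 begins on a Wednesday, so the first Friday is June 3 (2 days later).
June 1988 has 30 days. Adding weeks: 3, 10, 17, 24 — the last one ≤ 30 is the 24th.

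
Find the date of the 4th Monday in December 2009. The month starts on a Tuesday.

28 December 2009

December 2009 begins on a Tuesday, so the first Monday is December 7 (6 days later).
The 4th Monday is 3 weeks later: 7 + 21 = 28.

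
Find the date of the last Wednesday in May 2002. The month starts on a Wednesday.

29 May 2002

May 2002 begins on a Wednesday, so the first Wednesday is May 1.
May 2002 has 31 days. Adding weeks: 1, 8, 15, 22, 29 — the last one ≤ 31 is the 29th.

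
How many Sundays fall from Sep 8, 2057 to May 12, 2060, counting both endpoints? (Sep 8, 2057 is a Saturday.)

Sep 8, 2057 is a Saturday; the first Sunday on or after it is Sep 9, 2057 (1 day later).
From Sep 9, 2057 to May 12, 2060: 113 + 365 + 365 + 133 = 976 days (rest of 2057, 2058, 2059, to May 12, 2060 in 2060).
976 ÷ 7 = 139 full weeks with remainder 3, so 139 more Sundays after the first → 140.

140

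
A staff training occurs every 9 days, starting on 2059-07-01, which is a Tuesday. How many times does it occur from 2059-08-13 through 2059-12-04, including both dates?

13

Occurrences land 9·i days after 2059-07-01 for i = 0, 1, 2, …
2059-08-13 is 43 days after the start; 43 ÷ 9 = 4 remainder 7; since the remainder is 7, round up to i = 5. First occurrence in the window: #6 on 2059-08-15 (5×9 = 45 days in).
2059-12-04 is 156 days after the start; 156 ÷ 9 = 17 remainder 3. Last occurrence in the window: #18 on 2059-12-01.
Occurrences #6 through #18: 13 in total.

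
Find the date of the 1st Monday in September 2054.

The first Monday of September 2054 is September 7.

2054-09-07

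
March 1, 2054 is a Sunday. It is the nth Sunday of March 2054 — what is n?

1st

Day 1 falls in week ⌈1/7⌉ of the month.
Days 1–7 hold the 1st Sunday, 8–14 the 2nd, 15–21 the 3rd, 22–28 the 4th, 29–31 the 5th.
1 is in the range for the 1st.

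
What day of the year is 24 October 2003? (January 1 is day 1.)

297

Days in months before October: 31 + 28 + 31 + 30 + 31 + 30 + 31 + 31 + 30 = 273.
Plus 24 days into October → day 297.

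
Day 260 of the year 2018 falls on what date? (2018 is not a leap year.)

Sep 17, 2018

Jan has 31 days (260 − 31 = 229 remain).
Feb has 28 days (229 − 28 = 201 remain).
Mar has 31 days (201 − 31 = 170 remain).
Apr has 30 days (170 − 30 = 140 remain).
May has 31 days (140 − 31 = 109 remain).
Jun has 30 days (109 − 30 = 79 remain).
Jul has 31 days (79 − 31 = 48 remain).
Aug has 31 days (48 − 31 = 17 remain).
17 into Sep → Sep 17.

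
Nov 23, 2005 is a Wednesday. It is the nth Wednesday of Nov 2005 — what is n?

Day 23 falls in week ⌈23/7⌉ of the month.
Days 1–7 hold the 1st Wednesday, 8–14 the 2nd, 15–21 the 3rd, 22–28 the 4th, 29–31 the 5th.
23 is in the range for the 4th.

4th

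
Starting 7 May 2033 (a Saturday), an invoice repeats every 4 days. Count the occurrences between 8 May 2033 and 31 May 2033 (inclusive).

Occurrences land 4·i days after 7 May 2033 for i = 0, 1, 2, …
8 May 2033 is 1 day after the start; 1 ÷ 4 = 0 remainder 1; since the remainder is 1, round up to i = 1. First occurrence in the window: #2 on 11 May 2033 (1×4 = 4 days in).
31 May 2033 is 24 days after the start; 24 ÷ 4 = 6 remainder 0. Last occurrence in the window: #7 on 31 May 2033.
Occurrences #2 through #7: 6 in total.

6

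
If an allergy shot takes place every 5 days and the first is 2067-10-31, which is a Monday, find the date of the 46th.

The 46th occurrence is 45 intervals after the first: 45 × 5 = 225 days after 2067-10-31.
October has 31 days — 0 days to the end of October leaves 225.
November has 30 days (195 left).
December has 31 days (164 left).
January has 31 days (133 left).
February has 29 days (104 left).
March has 31 days (73 left).
April has 30 days (43 left).
May has 31 days (12 left).
12 days into June → 2068-06-12.

2068-06-12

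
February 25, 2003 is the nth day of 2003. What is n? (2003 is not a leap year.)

Days in months before February: 31 = 31.
Plus 25 days into February → day 56.

56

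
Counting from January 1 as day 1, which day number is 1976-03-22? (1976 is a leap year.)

Days in months before March: 31 + 29 = 60.
Plus 22 days into March → day 82.

82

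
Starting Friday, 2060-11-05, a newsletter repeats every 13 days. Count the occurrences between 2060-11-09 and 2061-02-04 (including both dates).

Occurrences land 13·i days after 2060-11-05 for i = 0, 1, 2, …
2060-11-09 is 4 days after the start; 4 ÷ 13 = 0 remainder 4; since the remainder is 4, round up to i = 1. First occurrence in the window: #2 on 2060-11-18 (1×13 = 13 days in).
2061-02-04 is 91 days after the start; 91 ÷ 13 = 7 remainder 0. Last occurrence in the window: #8 on 2061-02-04.
Occurrences #2 through #8: 7 in total.

7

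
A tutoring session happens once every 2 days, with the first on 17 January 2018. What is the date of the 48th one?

The 48th occurrence is 47 intervals after the first: 47 × 2 = 94 days after 17 January 2018.
January has 31 days — 14 days to the end of January leaves 80.
February has 28 days (52 left).
March has 31 days (21 left).
21 days into April → 21 April 2018.

21 April 2018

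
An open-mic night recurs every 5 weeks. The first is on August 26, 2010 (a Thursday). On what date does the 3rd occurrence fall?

November 4, 2010

The 3rd occurrence is 2 intervals after the first: 2 × 35 = 70 days after August 26, 2010.
August has 31 days — 5 days to the end of August leaves 65.
September has 30 days (35 left).
October has 31 days (4 left).
4 days into November → November 4, 2010.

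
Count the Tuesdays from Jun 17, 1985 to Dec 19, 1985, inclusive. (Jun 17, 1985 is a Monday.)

27

Jun 17, 1985 is a Monday; the first Tuesday on or after it is Jun 18, 1985 (1 day later).
From Jun 18, 1985 to Dec 19, 1985: 12 + 31 + 31 + 30 + 31 + 30 + 19 = 184 days (rest of Jun, Jul, Aug, Sep, Oct, Nov, Dec).
184 ÷ 7 = 26 full weeks with remainder 2, so 26 more Tuesdays after the first → 27.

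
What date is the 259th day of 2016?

Sep 15, 2016

Jan has 31 days (259 − 31 = 228 remain).
Feb has 29 days (228 − 29 = 199 remain).
Mar has 31 days (199 − 31 = 168 remain).
Apr has 30 days (168 − 30 = 138 remain).
May has 31 days (138 − 31 = 107 remain).
Jun has 30 days (107 − 30 = 77 remain).
Jul has 31 days (77 − 31 = 46 remain).
Aug has 31 days (46 − 31 = 15 remain).
15 into Sep → Sep 15.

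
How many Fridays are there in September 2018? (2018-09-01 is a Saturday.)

2018-09-01 is a Saturday; the first Friday on or after it is 2018-09-07 (6 days later).
From 2018-09-07 to 2018-09-30 is 30 − 7 = 23 days.
23 ÷ 7 = 3 full weeks with remainder 2, so 3 more Fridays after the first → 4.

4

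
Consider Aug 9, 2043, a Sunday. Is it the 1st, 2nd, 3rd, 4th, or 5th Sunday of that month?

2nd

Day 9 falls in week ⌈9/7⌉ of the month.
Days 1–7 hold the 1st Sunday, 8–14 the 2nd, 15–21 the 3rd, 22–28 the 4th, 29–31 the 5th.
9 is in the range for the 2nd.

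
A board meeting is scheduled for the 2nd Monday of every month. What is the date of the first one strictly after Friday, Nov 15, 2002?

Nov 2002 starts on a Friday; its first Monday is the 4th, so the 2nd Monday is the 11th — Nov 11, 2002.
That is not after Nov 15, 2002, so look at Dec 2002.
Dec 2002 starts on a Sunday; its first Monday is the 2nd, so the 2nd Monday is the 9th — Dec 9, 2002.

Dec 9, 2002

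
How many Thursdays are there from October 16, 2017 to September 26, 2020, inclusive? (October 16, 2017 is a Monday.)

154

October 16, 2017 is a Monday; the first Thursday on or after it is October 19, 2017 (3 days later).
From October 19, 2017 to September 26, 2020: 73 + 365 + 365 + 270 = 1073 days (rest of 2017, 2018, 2019, to September 26, 2020 in 2020).
1073 ÷ 7 = 153 full weeks with remainder 2, so 153 more Thursdays after the first → 154.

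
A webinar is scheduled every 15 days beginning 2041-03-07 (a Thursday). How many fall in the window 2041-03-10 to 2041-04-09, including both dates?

Occurrences land 15·i days after 2041-03-07 for i = 0, 1, 2, …
2041-03-10 is 3 days after the start; 3 ÷ 15 = 0 remainder 3; since the remainder is 3, round up to i = 1. First occurrence in the window: #2 on 2041-03-22 (1×15 = 15 days in).
2041-04-09 is 33 days after the start; 33 ÷ 15 = 2 remainder 3. Last occurrence in the window: #3 on 2041-04-06.
Occurrences #2 through #3: 2 in total.

2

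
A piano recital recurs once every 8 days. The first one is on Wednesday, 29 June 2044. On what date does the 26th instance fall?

15 January 2045

The 26th occurrence is 25 intervals after the first: 25 × 8 = 200 days after 29 June 2044.
June has 30 days — 1 day to the end of June leaves 199.
July has 31 days (168 left).
August has 31 days (137 left).
September has 30 days (107 left).
October has 31 days (76 left).
November has 30 days (46 left).
December has 31 days (15 left).
15 days into January → 15 January 2045.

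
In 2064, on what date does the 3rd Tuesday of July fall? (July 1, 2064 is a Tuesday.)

July 2064 begins on a Tuesday, so the first Tuesday is July 1.
The 3rd Tuesday is 2 weeks later: 1 + 14 = 15.

July 15, 2064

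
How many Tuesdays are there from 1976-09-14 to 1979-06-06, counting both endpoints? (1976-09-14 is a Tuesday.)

143

1976-09-14 is a Tuesday; the first Tuesday on or after it is 1976-09-14.
From 1976-09-14 to 1979-06-06: 108 + 365 + 365 + 157 = 995 days (rest of 1976, 1977, 1978, to 1979-06-06 in 1979).
995 ÷ 7 = 142 full weeks with remainder 1, so 142 more Tuesdays after the first → 143.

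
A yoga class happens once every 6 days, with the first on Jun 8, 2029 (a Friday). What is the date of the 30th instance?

The 30th occurrence is 29 intervals after the first: 29 × 6 = 174 days after Jun 8, 2029.
Jun has 30 days — 22 days to the end of Jun leaves 152.
Jul has 31 days (121 left).
Aug has 31 days (90 left).
Sep has 30 days (60 left).
Oct has 31 days (29 left).
29 days into Nov → Nov 29, 2029.

Nov 29, 2029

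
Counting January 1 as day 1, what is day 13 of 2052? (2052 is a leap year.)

2052-01-13

13 into January → January 13.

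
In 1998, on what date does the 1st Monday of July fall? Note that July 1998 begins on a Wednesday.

6 July 1998

July 1998 begins on a Wednesday, so the first Monday is July 6 (5 days later).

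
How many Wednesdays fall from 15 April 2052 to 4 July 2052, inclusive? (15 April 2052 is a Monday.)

15 April 2052 is a Monday; the first Wednesday on or after it is 17 April 2052 (2 days later).
From 17 April 2052 to 4 July 2052: 13 + 31 + 30 + 4 = 78 days (rest of April, May, June, July).
78 ÷ 7 = 11 full weeks with remainder 1, so 11 more Wednesdays after the first → 12.

12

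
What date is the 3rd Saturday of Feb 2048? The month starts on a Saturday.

Feb 15, 2048

Feb 2048 begins on a Saturday, so the first Saturday is Feb 1.
The 3rd Saturday is 2 weeks later: 1 + 14 = 15.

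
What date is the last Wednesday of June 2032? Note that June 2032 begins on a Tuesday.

June 2032 begins on a Tuesday, so the first Wednesday is June 2 (1 day later).
June 2032 has 30 days. Adding weeks: 2, 9, 16, 23, 30 — the last one ≤ 30 is the 30th.

June 30, 2032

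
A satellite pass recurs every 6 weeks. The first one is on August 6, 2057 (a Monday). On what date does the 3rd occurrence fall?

The 3rd occurrence is 2 intervals after the first: 2 × 42 = 84 days after August 6, 2057.
August has 31 days — 25 days to the end of August leaves 59.
September has 30 days (29 left).
29 days into October → October 29, 2057.

October 29, 2057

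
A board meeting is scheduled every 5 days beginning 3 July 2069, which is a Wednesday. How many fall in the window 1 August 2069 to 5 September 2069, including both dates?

7

Occurrences land 5·i days after 3 July 2069 for i = 0, 1, 2, …
1 August 2069 is 29 days after the start; 29 ÷ 5 = 5 remainder 4; since the remainder is 4, round up to i = 6. First occurrence in the window: #7 on 2 August 2069 (6×5 = 30 days in).
5 September 2069 is 64 days after the start; 64 ÷ 5 = 12 remainder 4. Last occurrence in the window: #13 on 1 September 2069.
Occurrences #7 through #13: 7 in total.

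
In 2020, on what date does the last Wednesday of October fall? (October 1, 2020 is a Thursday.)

28 October 2020

October 2020 begins on a Thursday, so the first Wednesday is October 7 (6 days later).
October 2020 has 31 days. Adding weeks: 7, 14, 21, 28 — the last one ≤ 31 is the 28th.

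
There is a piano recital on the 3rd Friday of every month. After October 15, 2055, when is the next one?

October 2055 starts on a Friday; its first Friday is the 1st, so the 3rd Friday is the 15th — October 15, 2055.
That is not after October 15, 2055, so look at November 2055.
November 2055 starts on a Monday; its first Friday is the 5th, so the 3rd Friday is the 19th — November 19, 2055.

November 19, 2055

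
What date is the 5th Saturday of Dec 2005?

Dec 2005 begins on a Thursday, so the first Saturday is Dec 3 (2 days later).
The 5th Saturday is 4 weeks later: 3 + 28 = 31.

Dec 31, 2005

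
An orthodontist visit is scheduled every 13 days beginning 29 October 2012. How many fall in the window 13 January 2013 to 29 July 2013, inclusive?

16

Occurrences land 13·i days after 29 October 2012 for i = 0, 1, 2, …
13 January 2013 is 76 days after the start; 76 ÷ 13 = 5 remainder 11; since the remainder is 11, round up to i = 6. First occurrence in the window: #7 on 15 January 2013 (6×13 = 78 days in).
29 July 2013 is 273 days after the start; 273 ÷ 13 = 21 remainder 0. Last occurrence in the window: #22 on 29 July 2013.
Occurrences #7 through #22: 16 in total.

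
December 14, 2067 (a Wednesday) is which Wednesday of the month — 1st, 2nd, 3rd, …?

Day 14 falls in week ⌈14/7⌉ of the month.
Days 1–7 hold the 1st Wednesday, 8–14 the 2nd, 15–21 the 3rd, 22–28 the 4th, 29–31 the 5th.
14 is in the range for the 2nd.

2nd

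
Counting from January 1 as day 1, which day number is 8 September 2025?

251

Days in months before September: 31 + 28 + 31 + 30 + 31 + 30 + 31 + 31 = 243.
Plus 8 days into September → day 251.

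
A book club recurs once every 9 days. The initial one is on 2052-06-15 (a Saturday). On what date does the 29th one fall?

2053-02-22

The 29th occurrence is 28 intervals after the first: 28 × 9 = 252 days after 2052-06-15.
June has 30 days — 15 days to the end of June leaves 237.
July has 31 days (206 left).
August has 31 days (175 left).
September has 30 days (145 left).
October has 31 days (114 left).
November has 30 days (84 left).
December has 31 days (53 left).
January has 31 days (22 left).
22 days into February → 2053-02-22.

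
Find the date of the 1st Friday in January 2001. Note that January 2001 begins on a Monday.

2001-01-05

January 2001 begins on a Monday, so the first Friday is January 5 (4 days later).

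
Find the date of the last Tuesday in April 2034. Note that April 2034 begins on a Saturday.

April 2034 begins on a Saturday, so the first Tuesday is April 4 (3 days later).
April 2034 has 30 days. Adding weeks: 4, 11, 18, 25 — the last one ≤ 30 is the 25th.

25 April 2034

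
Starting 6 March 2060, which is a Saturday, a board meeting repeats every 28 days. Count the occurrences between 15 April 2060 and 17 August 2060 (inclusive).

Occurrences land 28·i days after 6 March 2060 for i = 0, 1, 2, …
15 April 2060 is 40 days after the start; 40 ÷ 28 = 1 remainder 12; since the remainder is 12, round up to i = 2. First occurrence in the window: #3 on 1 May 2060 (2×28 = 56 days in).
17 August 2060 is 164 days after the start; 164 ÷ 28 = 5 remainder 24. Last occurrence in the window: #6 on 24 July 2060.
Occurrences #3 through #6: 4 in total.

4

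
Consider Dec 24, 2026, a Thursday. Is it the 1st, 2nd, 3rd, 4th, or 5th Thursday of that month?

Day 24 falls in week ⌈24/7⌉ of the month.
Days 1–7 hold the 1st Thursday, 8–14 the 2nd, 15–21 the 3rd, 22–28 the 4th, 29–31 the 5th.
24 is in the range for the 4th.

4th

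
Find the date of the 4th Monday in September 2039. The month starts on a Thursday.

September 2039 begins on a Thursday, so the first Monday is September 5 (4 days later).
The 4th Monday is 3 weeks later: 5 + 21 = 26.

September 26, 2039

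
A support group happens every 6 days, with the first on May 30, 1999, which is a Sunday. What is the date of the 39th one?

Jan 13, 2000

The 39th occurrence is 38 intervals after the first: 38 × 6 = 228 days after May 30, 1999.
May has 31 days — 1 day to the end of May leaves 227.
Jun has 30 days (197 left).
Jul has 31 days (166 left).
Aug has 31 days (135 left).
Sep has 30 days (105 left).
Oct has 31 days (74 left).
Nov has 30 days (44 left).
Dec has 31 days (13 left).
13 days into Jan → Jan 13, 2000.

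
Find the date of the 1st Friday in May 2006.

5 May 2006

May 2006 begins on a Monday, so the first Friday is May 5 (4 days later).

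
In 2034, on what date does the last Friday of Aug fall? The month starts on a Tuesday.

Aug 25, 2034

Aug 2034 begins on a Tuesday, so the first Friday is Aug 4 (3 days later).
Aug 2034 has 31 days. Adding weeks: 4, 11, 18, 25 — the last one ≤ 31 is the 25th.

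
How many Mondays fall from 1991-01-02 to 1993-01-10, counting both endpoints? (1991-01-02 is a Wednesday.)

105

1991-01-02 is a Wednesday; the first Monday on or after it is 1991-01-07 (5 days later).
From 1991-01-07 to 1993-01-10: 358 + 366 + 10 = 734 days (rest of 1991, 1992, to 1993-01-10 in 1993).
734 ÷ 7 = 104 full weeks with remainder 6, so 104 more Mondays after the first → 105.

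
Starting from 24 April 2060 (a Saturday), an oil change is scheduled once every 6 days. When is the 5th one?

The 5th occurrence is 4 intervals after the first: 4 × 6 = 24 days after 24 April 2060.
April has 30 days — 6 days to the end of April leaves 18.
18 days into May → 18 May 2060.

18 May 2060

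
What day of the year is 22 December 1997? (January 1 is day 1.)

Days in months before December: 31 + 28 + 31 + 30 + 31 + 30 + 31 + 31 + 30 + 31 + 30 = 334.
Plus 22 days into December → day 356.

356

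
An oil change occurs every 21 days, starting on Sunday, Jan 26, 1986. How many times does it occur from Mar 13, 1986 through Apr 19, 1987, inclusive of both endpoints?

Occurrences land 21·i days after Jan 26, 1986 for i = 0, 1, 2, …
Mar 13, 1986 is 46 days after the start; 46 ÷ 21 = 2 remainder 4; since the remainder is 4, round up to i = 3. First occurrence in the window: #4 on Mar 30, 1986 (3×21 = 63 days in).
Apr 19, 1987 is 448 days after the start; 448 ÷ 21 = 21 remainder 7. Last occurrence in the window: #22 on Apr 12, 1987.
Occurrences #4 through #22: 19 in total.

19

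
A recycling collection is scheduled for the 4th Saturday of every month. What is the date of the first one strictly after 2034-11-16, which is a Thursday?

2034-11-25

November 2034 starts on a Wednesday; its first Saturday is the 4th, so the 4th Saturday is the 25th — 2034-11-25.
2034-11-25 is after 2034-11-16, so that is the next one.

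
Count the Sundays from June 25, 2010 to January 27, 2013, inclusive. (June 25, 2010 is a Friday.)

136

June 25, 2010 is a Friday; the first Sunday on or after it is June 27, 2010 (2 days later).
From June 27, 2010 to January 27, 2013: 187 + 365 + 366 + 27 = 945 days (rest of 2010, 2011, 2012, to January 27, 2013 in 2013).
945 ÷ 7 = 135 full weeks with remainder 0, so 135 more Sundays after the first → 136.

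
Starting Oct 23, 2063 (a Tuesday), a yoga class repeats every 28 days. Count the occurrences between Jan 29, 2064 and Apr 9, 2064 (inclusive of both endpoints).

3

Occurrences land 28·i days after Oct 23, 2063 for i = 0, 1, 2, …
Jan 29, 2064 is 98 days after the start; 98 ÷ 28 = 3 remainder 14; since the remainder is 14, round up to i = 4. First occurrence in the window: #5 on Feb 12, 2064 (4×28 = 112 days in).
Apr 9, 2064 is 169 days after the start; 169 ÷ 28 = 6 remainder 1. Last occurrence in the window: #7 on Apr 8, 2064.
Occurrences #5 through #7: 3 in total.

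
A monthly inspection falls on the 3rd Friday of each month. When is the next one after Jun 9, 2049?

Jun 2049 starts on a Tuesday; its first Friday is the 4th, so the 3rd Friday is the 18th — Jun 18, 2049.
Jun 18, 2049 is after Jun 9, 2049, so that is the next one.

Jun 18, 2049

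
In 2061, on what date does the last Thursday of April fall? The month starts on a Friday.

2061-04-28

April 2061 begins on a Friday, so the first Thursday is April 7 (6 days later).
April 2061 has 30 days. Adding weeks: 7, 14, 21, 28 — the last one ≤ 30 is the 28th.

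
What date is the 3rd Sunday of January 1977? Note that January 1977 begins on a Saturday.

January 1977 begins on a Saturday, so the first Sunday is January 2 (1 day later).
The 3rd Sunday is 2 weeks later: 2 + 14 = 16.

January 16, 1977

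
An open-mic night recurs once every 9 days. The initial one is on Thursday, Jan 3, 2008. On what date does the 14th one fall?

Apr 29, 2008

The 14th occurrence is 13 intervals after the first: 13 × 9 = 117 days after Jan 3, 2008.
Jan has 31 days — 28 days to the end of Jan leaves 89.
Feb has 29 days (60 left).
Mar has 31 days (29 left).
29 days into Apr → Apr 29, 2008.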